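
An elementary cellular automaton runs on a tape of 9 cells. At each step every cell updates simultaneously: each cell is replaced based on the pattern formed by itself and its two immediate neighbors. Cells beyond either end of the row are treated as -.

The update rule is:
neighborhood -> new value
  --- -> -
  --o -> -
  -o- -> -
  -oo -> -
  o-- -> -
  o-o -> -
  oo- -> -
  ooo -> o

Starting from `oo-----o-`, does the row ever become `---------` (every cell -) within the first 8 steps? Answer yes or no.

yes

step 1: ---------
all cells are - at step 1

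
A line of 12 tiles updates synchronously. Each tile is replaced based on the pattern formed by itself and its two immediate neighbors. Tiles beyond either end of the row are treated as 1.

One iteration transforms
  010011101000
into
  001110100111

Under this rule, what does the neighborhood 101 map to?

At position 0 the neighborhood is 101; the next row has 0 there.

0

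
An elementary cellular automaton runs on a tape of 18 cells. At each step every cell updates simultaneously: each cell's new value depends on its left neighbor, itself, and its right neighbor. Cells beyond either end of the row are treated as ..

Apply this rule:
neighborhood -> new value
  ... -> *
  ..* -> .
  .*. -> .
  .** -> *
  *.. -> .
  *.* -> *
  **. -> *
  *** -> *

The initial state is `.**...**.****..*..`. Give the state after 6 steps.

step 1: .**.*.*******....*
step 2: .***.********.**..
step 3: .***************.*
step 4: .****************.
step 5: .****************.  (fixed point — unchanged through step 6)

.****************.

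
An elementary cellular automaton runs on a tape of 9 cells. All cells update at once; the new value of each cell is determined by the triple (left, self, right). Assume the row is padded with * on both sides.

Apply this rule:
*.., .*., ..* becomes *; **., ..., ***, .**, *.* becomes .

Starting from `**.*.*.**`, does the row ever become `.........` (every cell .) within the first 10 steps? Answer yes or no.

yes

...*.*...
*.**.**.*
.........
all cells are . at step 3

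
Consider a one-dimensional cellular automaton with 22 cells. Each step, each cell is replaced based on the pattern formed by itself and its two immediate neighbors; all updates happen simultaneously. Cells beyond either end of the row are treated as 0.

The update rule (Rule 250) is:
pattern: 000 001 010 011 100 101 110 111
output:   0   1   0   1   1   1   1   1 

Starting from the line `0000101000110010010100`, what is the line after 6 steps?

1010111111111111111111

0001010101111101101010
0010101011111111110101
0101010111111111111010
1010101111111111111101
0101011111111111111110
1010111111111111111111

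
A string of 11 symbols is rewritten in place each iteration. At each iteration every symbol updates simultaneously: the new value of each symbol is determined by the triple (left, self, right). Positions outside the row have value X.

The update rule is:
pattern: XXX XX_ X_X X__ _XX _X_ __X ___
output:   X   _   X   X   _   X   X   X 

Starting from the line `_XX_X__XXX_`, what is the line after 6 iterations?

_X_XXXXX_X_

X__XXXX_X_X
_XX_XX_XXX_
X__X__X_X_X
_XXXXXXXXX_
X_XXXXXXX_X
_X_XXXXX_X_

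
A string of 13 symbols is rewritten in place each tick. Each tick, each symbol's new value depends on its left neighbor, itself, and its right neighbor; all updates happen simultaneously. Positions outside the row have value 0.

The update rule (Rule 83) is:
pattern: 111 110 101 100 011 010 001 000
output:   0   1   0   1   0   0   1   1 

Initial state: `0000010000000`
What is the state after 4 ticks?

0001000000011

1111101111111
0000100000001
1111011111110
0001000000011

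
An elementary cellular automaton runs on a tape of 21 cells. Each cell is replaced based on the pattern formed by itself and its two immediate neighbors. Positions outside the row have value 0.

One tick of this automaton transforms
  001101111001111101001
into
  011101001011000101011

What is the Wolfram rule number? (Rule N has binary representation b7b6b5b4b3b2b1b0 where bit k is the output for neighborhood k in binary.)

position 6: 111 → 0  (bit 7 = 0)
position 3: 110 → 1  (bit 6 = 1)
position 4: 101 → 0  (bit 5 = 0)
position 9: 100 → 0  (bit 4 = 0)
position 2: 011 → 1  (bit 3 = 1)
position 17: 010 → 1  (bit 2 = 1)
position 1: 001 → 1  (bit 1 = 1)
position 0: 000 → 0  (bit 0 = 0)
bits b7..b0 = 01001110 = 78

78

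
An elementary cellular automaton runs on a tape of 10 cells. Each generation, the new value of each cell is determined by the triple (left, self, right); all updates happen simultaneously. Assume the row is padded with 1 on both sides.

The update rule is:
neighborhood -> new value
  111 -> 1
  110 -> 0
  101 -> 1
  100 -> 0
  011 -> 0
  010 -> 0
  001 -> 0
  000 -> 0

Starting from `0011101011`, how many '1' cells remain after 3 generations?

0001010101
0000101010
0000010101
count of 1: 3

3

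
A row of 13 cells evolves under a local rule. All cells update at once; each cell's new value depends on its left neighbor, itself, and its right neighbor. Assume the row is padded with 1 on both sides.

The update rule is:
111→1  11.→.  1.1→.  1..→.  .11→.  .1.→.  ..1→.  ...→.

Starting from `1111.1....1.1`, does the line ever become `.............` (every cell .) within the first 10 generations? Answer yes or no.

yes

111..........
11...........
1............
.............
all cells are . at generation 4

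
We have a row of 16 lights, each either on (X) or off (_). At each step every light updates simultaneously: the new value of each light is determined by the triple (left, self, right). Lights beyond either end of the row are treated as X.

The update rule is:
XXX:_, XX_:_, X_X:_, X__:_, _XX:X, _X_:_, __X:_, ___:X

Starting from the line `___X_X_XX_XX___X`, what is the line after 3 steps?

_X_X___XXXXXXX_X

step 1: _X_____X__X__X_X
step 2: ___XXX_________X
step 3: _X_X___XXXXXXX_X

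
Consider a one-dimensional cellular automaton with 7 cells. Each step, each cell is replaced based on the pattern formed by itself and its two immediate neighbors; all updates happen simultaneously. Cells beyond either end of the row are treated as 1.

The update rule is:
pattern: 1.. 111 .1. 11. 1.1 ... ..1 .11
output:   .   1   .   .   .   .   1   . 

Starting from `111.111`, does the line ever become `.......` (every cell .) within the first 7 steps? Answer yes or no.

11...11
1...1.1
...1...
..1...1
.1...1.
....1..
...1..1
step 7 is ...1..1, still not uniform .

no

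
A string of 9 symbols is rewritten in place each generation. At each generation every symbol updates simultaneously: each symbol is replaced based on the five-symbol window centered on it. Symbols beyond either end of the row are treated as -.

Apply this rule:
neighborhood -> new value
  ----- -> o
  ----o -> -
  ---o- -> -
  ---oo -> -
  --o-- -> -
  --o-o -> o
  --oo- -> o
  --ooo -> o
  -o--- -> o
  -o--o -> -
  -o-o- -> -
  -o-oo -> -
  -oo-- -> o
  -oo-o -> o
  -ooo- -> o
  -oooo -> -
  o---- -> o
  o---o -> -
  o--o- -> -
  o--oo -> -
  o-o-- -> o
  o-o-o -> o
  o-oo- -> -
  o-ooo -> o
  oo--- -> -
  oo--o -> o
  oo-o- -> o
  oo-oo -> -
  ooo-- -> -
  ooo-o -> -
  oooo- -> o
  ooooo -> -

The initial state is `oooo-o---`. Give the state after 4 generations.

o-o-ooooo
o-o-o--o-
o-o-o---o
o-o-oo---

o-o-oo---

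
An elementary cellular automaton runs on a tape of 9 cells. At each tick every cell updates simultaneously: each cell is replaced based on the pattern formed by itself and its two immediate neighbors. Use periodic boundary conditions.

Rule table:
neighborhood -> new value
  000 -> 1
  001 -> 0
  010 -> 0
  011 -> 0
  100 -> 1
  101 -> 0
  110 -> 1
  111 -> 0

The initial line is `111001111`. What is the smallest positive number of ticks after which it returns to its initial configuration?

tick 1: 001100000
tick 2: 100111111
tick 3: 110000000
tick 4: 011111110
tick 5: 000000011
tick 6: 111111001
tick 7: 000001100
tick 8: 111100111
tick 9: 000110000
tick 10: 110011111
tick 11: 011000000
tick 12: 001111111
tick 13: 100000001
tick 14: 111111100
tick 15: 000000110
tick 16: 111110011
tick 17: 000011000
tick 18: 111001111

18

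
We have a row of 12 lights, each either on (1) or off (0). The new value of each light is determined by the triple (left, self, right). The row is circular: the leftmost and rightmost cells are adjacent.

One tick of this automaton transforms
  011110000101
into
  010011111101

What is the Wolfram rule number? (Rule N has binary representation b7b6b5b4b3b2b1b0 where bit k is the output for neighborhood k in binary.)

95

position 2: 111 → 0  (bit 7 = 0)
position 4: 110 → 1  (bit 6 = 1)
position 0: 101 → 0  (bit 5 = 0)
position 5: 100 → 1  (bit 4 = 1)
position 1: 011 → 1  (bit 3 = 1)
position 9: 010 → 1  (bit 2 = 1)
position 8: 001 → 1  (bit 1 = 1)
position 6: 000 → 1  (bit 0 = 1)
bits b7..b0 = 01011111 = 95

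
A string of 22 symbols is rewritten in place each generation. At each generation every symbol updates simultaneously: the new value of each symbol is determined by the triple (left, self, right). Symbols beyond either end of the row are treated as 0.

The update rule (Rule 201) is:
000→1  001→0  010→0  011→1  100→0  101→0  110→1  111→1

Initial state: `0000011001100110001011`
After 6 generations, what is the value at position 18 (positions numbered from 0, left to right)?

generation 1: 1111011001100110100011
generation 2: 1111011001100110001011
generation 3: 1111011001100110100011  (repeats generation 1; period 2)
generation 6: 1111011001100110001011
position 18 holds 1

1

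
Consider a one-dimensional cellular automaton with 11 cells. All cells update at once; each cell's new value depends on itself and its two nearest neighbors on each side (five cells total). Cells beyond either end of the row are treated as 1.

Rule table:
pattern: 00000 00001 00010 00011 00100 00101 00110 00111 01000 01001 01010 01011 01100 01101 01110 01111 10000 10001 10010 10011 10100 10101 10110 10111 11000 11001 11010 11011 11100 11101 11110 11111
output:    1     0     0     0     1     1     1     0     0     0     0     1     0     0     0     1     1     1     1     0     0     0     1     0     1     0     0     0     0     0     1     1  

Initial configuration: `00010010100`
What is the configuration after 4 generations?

11010110000
10001101100
01101001000
01000011010

01000011010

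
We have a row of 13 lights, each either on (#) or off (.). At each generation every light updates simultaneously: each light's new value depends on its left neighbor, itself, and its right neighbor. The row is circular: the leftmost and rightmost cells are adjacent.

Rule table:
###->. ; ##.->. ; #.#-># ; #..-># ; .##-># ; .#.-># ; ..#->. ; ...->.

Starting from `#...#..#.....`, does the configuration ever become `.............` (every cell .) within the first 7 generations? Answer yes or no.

generation 1: ##..##.##....
generation 2: #.#.#.##.#...
generation 3: #######.###..
generation 4: #......##..#.
generation 5: ##.....#.#.##
generation 6: ..#....#####.
generation 7: ..##...#....#
generation 7 is ..##...#....#, still not uniform .

no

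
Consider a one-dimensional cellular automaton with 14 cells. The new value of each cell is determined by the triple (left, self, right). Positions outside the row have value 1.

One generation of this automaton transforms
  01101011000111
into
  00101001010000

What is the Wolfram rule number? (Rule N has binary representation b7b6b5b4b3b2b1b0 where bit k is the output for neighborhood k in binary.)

69

position 12: 111 → 0  (bit 7 = 0)
position 2: 110 → 1  (bit 6 = 1)
position 0: 101 → 0  (bit 5 = 0)
position 8: 100 → 0  (bit 4 = 0)
position 1: 011 → 0  (bit 3 = 0)
position 4: 010 → 1  (bit 2 = 1)
position 10: 001 → 0  (bit 1 = 0)
position 9: 000 → 1  (bit 0 = 1)
bits b7..b0 = 01000101 = 69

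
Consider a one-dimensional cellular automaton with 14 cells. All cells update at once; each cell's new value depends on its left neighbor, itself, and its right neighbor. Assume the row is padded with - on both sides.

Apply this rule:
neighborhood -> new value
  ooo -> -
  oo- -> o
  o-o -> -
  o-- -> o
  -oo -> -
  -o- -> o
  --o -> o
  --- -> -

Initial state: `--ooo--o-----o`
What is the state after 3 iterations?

---oo--o-o-o-o

iteration 1: -o--ooooo---oo
iteration 2: oooo----oo-o-o
iteration 3: ---oo--o-o-o-o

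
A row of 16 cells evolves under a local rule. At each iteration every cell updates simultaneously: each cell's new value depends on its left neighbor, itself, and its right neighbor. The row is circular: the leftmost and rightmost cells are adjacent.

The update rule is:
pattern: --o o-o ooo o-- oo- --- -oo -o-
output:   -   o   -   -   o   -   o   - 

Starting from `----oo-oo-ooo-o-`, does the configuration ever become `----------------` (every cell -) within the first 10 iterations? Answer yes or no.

yes

----ooooooo-oo--
----o-----oooo--
----------o--o--
----------------
all cells are - at iteration 4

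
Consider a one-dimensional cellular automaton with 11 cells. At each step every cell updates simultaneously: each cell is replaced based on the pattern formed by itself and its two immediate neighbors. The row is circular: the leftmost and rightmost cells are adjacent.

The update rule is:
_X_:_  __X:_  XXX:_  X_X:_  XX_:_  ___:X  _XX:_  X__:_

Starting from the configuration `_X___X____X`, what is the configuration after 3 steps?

___X___XX__
XX___X____X
___X___XX__

___X___XX__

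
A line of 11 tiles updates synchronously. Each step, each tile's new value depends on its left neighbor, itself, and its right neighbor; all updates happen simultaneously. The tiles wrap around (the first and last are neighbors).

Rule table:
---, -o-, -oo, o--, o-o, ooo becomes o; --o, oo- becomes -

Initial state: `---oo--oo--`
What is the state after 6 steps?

oooooooo-oo

oo-o-o-o-oo
o-ooooooooo
-oooooooooo
oooooooooo-
ooooooooo-o
oooooooo-oo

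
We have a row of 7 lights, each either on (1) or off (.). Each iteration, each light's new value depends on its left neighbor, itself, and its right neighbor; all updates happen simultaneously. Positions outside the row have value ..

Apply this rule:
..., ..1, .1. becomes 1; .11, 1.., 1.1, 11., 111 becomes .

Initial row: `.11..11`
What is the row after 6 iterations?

iteration 1: 1...1..
iteration 2: 1.111.1
iteration 3: 1.....1
iteration 4: 1.11111
iteration 5: 1......
iteration 6: 1.11111

1.11111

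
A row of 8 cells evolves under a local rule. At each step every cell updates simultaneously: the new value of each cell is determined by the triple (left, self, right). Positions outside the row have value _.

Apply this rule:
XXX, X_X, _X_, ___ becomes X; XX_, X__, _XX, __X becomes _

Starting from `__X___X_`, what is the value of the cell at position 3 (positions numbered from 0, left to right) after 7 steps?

X

X_X_X_X_
XXXXXXX_
_XXXXX__
__XXX__X
X__X___X
X__X_X_X
X__XXXXX
position 3 holds X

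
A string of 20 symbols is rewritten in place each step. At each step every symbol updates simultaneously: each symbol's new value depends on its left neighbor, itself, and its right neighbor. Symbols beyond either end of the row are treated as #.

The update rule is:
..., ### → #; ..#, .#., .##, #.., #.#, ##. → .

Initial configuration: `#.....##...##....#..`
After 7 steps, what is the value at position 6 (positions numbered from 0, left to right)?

step 1: ..###....#....##....
step 2: ...#..##...##....##.
step 3: .#.......#....##....
step 4: ...#####...##....##.
step 5: .#..###..#....##....
step 6: .....#.....##....##.
step 7: .###...###....##....
position 6 holds .

.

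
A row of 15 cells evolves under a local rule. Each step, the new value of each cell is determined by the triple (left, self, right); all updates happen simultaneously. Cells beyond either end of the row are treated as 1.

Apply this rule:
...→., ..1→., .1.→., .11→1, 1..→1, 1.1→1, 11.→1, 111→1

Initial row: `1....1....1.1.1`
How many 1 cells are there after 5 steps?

10

step 1: 11....1....1.11
step 2: 111....1....111
step 3: 1111....1...111
step 4: 11111....1..111
step 5: 111111....1.111
count of 1: 10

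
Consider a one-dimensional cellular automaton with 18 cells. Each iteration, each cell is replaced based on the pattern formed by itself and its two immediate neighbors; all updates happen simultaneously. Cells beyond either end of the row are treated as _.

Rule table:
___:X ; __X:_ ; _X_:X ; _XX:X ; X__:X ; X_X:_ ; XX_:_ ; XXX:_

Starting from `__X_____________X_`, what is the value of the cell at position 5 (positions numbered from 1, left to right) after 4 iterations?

_

iteration 1: X_XXXXXXXXXXXXX_XX
iteration 2: X_X_____________X_
iteration 3: X_XXXXXXXXXXXXX_XX  (repeats iteration 1; period 2)
iteration 4: X_X_____________X_
position 5 holds _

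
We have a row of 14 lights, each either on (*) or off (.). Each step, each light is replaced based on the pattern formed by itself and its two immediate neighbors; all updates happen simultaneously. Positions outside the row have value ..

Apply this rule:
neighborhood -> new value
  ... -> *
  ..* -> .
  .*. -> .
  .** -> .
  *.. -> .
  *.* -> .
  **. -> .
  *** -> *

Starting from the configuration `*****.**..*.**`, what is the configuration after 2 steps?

..*..*********

.***..........
..*..*********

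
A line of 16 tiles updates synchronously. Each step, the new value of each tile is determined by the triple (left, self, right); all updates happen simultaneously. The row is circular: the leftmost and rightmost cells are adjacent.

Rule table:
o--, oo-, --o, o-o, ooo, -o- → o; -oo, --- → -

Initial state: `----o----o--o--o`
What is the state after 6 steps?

step 1: o--ooo--oooooooo
step 2: ooo-oooo-ooooooo
step 3: oooo-oooo-oooooo
step 4: ooooo-oooo-ooooo
step 5: oooooo-oooo-oooo
step 6: ooooooo-oooo-ooo

ooooooo-oooo-ooo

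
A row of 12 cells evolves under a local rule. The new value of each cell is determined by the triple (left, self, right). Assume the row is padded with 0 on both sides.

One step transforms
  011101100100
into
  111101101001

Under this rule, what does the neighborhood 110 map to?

At position 3 the neighborhood is 110; the next row has 1 there.

1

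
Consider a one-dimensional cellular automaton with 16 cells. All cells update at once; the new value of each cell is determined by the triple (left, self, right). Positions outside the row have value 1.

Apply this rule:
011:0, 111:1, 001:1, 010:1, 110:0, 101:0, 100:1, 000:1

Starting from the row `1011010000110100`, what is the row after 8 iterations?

0000011111000111
1111101110111011
1111000100010001
1110111111111110
1100011111111100
1011101111111011
0001000111110001
1111111011101110

1111111011101110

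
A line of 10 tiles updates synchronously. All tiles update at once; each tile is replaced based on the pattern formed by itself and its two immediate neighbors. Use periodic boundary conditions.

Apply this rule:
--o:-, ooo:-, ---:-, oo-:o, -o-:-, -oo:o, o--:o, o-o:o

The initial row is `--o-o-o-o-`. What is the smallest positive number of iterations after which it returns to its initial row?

10

---o-o-o-o
o---o-o-o-
-o---o-o-o
o-o---o-o-
-o-o---o-o
o-o-o---o-
-o-o-o---o
o-o-o-o---
-o-o-o-o--
--o-o-o-o-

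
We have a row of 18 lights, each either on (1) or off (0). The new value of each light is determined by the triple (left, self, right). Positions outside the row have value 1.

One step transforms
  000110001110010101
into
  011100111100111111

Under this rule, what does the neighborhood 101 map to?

At position 14 the neighborhood is 101; the next row has 1 there.

1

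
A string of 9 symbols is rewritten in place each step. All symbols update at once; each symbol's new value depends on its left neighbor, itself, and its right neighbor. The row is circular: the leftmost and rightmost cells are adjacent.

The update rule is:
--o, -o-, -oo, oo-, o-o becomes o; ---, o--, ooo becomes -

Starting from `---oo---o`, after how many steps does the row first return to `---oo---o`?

step 1: --ooo--oo
step 2: -oo-o-ooo
step 3: ooooooo-o
step 4: ------ooo
step 5: -----oo-o
step 6: ----ooooo
step 7: ---oo---o

7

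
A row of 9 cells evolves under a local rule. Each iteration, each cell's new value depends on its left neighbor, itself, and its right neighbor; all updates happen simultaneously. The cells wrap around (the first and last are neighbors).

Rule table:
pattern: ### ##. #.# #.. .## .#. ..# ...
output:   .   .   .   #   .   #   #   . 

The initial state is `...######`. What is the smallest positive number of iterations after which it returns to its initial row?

4

#.#......
#.##....#
....#..#.
...######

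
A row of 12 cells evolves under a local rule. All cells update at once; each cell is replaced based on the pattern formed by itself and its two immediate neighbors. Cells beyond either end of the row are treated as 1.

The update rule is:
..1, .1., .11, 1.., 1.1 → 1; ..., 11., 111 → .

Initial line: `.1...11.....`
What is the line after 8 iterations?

iteration 1: 111.11.1...1
iteration 2: ...11.111.11
iteration 3: 1.11.11..11.
iteration 4: .11.11.111.1
iteration 5: 11.11.11..11
iteration 6: ..11.11.111.
iteration 7: 111.11.11..1
iteration 8: ...11.11.111

...11.11.111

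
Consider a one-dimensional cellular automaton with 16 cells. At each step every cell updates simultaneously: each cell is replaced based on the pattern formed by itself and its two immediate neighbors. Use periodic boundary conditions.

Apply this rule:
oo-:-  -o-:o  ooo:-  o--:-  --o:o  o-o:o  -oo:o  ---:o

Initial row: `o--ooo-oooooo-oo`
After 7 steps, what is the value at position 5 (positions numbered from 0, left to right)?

-

--oo--oo-----oo-
ooo--oo--ooooo--
o---oo--oo-----o
--ooo--oo--ooooo
-oo---oo--oo----
oo--ooo--oo--ooo
---oo---oo--oo--
position 5 holds -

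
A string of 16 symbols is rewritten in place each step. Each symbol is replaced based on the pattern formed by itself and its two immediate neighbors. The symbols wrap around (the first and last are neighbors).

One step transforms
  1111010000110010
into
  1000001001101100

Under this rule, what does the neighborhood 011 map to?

At position 0 the neighborhood is 011; the next row has 1 there.

1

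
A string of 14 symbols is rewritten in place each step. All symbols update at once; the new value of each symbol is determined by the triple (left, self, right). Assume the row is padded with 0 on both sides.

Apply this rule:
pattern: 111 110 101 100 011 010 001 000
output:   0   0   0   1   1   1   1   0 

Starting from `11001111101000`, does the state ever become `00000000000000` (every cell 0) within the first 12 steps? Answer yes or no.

10111000001100
10100100011010
10111110110011
10100000101110
10110001101001
10101011001111
10101010111000
10101010100100
10101010111110
10101010100001
10101010110011
10101010101110
step 12 is 10101010101110, still not uniform 0

no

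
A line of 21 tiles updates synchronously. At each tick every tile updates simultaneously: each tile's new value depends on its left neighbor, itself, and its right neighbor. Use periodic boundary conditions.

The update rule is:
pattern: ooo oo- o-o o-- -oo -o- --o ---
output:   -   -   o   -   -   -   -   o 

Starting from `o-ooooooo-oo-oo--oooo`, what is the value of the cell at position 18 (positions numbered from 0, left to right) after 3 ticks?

-o-------o--o--------
---ooooo------ooooooo
-o-------oooo--------
position 18 holds -

-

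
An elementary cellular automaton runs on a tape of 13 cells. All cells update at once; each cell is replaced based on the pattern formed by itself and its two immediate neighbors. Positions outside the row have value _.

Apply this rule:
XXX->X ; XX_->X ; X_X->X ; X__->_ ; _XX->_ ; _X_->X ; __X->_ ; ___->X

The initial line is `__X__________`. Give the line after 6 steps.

X___XXXX_XXXX

step 1: X_X_XXXXXXXXX
step 2: XXXX_XXXXXXXX
step 3: _XXXX_XXXXXXX
step 4: __XXXX_XXXXXX
step 5: X__XXXX_XXXXX
step 6: X___XXXX_XXXX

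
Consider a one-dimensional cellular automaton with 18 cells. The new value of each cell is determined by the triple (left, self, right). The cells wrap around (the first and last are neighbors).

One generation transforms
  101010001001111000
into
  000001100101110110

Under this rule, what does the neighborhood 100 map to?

1

At position 5 the neighborhood is 100; the next row has 1 there.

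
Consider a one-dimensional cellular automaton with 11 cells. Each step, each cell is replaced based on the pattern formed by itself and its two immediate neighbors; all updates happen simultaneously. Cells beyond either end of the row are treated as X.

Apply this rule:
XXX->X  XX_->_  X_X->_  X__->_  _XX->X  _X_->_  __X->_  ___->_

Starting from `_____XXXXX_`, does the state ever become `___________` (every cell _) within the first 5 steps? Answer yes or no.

_____XXXX__
_____XXX___
_____XX____
_____X_____
___________
all cells are _ at step 5

yes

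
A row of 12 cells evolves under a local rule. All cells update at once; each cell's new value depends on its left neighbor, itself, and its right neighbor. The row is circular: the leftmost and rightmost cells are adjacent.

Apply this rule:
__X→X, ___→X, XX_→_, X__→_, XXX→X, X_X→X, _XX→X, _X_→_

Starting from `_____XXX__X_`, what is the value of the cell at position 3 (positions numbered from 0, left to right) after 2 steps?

X

XXXXXXX__X__
XXXXXX__X__X
position 3 holds X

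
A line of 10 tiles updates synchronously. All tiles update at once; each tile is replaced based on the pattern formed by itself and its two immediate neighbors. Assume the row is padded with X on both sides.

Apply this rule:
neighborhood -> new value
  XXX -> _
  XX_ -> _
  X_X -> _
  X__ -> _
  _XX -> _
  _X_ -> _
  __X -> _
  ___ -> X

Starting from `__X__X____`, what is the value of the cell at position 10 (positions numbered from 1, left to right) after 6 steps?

_______XX_
_XXXXX____
_______XX_  (repeats step 1; period 2)
step 6: _XXXXX____
position 10 holds _

_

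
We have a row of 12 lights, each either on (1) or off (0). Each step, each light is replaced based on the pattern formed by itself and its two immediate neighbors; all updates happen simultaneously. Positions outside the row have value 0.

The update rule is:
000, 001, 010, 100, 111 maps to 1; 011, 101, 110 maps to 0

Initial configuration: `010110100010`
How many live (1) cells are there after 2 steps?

step 1: 110000111111
step 2: 001111011110
count of 1: 8

8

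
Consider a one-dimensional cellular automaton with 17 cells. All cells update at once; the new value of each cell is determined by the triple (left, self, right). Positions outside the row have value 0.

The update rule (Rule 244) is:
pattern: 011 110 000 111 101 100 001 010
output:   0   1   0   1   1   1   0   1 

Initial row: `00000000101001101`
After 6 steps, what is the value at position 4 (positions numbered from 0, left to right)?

00000000111100111
00000000011110011
00000000001111001
00000000000111101
00000000000011111
00000000000001111
position 4 holds 0

0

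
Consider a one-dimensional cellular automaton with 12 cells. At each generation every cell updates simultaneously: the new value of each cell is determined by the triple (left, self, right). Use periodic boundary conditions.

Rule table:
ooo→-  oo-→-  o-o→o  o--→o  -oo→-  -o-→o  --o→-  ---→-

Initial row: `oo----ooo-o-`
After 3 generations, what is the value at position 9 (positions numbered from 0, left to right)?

-

--o------ooo
o-oo--------
oo--o-------
position 9 holds -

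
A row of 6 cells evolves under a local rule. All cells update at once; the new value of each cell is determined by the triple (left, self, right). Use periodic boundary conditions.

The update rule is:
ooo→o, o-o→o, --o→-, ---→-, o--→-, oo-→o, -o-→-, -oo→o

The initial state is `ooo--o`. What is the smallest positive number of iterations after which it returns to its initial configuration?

1

iteration 1: ooo--o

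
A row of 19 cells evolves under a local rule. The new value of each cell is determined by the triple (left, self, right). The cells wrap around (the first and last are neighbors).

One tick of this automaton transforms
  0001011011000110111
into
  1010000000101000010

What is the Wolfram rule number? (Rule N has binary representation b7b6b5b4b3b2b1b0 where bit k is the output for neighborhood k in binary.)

position 17: 111 → 1  (bit 7 = 1)
position 6: 110 → 0  (bit 6 = 0)
position 4: 101 → 0  (bit 5 = 0)
position 0: 100 → 1  (bit 4 = 1)
position 5: 011 → 0  (bit 3 = 0)
position 3: 010 → 0  (bit 2 = 0)
position 2: 001 → 1  (bit 1 = 1)
position 1: 000 → 0  (bit 0 = 0)
bits b7..b0 = 10010010 = 146

146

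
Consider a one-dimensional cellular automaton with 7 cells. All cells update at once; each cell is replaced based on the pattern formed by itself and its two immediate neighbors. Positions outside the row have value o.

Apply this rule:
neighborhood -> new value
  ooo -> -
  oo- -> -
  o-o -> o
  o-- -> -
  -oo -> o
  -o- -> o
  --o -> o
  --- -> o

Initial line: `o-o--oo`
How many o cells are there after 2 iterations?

5

-oo-oo-
oo-oo-o
count of o: 5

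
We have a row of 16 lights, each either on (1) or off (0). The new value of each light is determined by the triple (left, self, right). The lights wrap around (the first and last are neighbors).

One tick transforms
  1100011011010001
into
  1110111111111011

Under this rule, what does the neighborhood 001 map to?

1

At position 4 the neighborhood is 001; the next row has 1 there.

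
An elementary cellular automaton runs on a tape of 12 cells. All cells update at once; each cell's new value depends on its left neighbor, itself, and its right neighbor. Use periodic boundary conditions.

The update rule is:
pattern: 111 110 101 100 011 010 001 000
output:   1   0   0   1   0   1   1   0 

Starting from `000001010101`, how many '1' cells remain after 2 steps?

4

step 1: 100011010101
step 2: 010100010100
count of 1: 4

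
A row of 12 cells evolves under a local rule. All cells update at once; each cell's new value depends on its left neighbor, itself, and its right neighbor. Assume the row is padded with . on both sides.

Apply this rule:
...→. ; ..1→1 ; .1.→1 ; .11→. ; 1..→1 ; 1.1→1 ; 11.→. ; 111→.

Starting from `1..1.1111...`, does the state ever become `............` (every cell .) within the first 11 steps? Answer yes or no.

11111....1..
.....1..111.
....1111...1
...1....1.11
..111..111..
.1...11...1.
111.1..1.111
...111111...
..1......1..
.111....111.
1...1..1...1
step 11 is 1...1..1...1, still not uniform .

no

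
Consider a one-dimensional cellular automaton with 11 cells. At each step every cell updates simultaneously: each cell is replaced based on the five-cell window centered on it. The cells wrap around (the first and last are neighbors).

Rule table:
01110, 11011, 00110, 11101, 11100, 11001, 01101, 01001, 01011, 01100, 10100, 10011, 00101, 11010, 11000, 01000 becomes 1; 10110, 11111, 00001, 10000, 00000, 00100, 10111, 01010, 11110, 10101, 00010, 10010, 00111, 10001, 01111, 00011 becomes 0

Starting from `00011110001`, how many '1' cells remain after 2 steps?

10000011000
01000011100
count of 1: 4

4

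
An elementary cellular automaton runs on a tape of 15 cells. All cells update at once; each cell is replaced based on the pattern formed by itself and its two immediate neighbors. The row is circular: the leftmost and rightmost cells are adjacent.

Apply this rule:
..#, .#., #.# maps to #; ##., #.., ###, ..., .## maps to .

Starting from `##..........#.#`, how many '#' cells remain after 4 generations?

1

...........###.
..........#....
.........##....
........#......
count of #: 1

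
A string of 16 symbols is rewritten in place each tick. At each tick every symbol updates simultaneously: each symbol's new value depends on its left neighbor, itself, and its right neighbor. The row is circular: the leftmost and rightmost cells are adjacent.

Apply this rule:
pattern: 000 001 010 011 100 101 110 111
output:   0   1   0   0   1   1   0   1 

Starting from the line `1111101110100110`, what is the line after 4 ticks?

1010101010100110

0111010101011001
1010101010100110
0101010101011001
1010101010100110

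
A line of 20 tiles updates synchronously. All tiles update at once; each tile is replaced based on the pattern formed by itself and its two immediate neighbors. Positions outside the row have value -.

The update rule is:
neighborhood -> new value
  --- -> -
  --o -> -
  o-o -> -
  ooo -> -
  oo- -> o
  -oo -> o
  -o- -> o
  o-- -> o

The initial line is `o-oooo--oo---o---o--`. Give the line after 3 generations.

generation 1: o-o--oo-ooo--oo--oo-
generation 2: o-oo-oo-o-oo-ooo-ooo
generation 3: o-oo-oo-o-oo-o-o-o-o

o-oo-oo-o-oo-o-o-o-o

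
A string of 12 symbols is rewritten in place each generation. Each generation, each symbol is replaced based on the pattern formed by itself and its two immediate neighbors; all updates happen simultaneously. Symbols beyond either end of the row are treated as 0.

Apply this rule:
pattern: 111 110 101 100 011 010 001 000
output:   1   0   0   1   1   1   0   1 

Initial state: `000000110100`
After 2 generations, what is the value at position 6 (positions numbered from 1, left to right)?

111110100111
111100110110
position 6 holds 0

0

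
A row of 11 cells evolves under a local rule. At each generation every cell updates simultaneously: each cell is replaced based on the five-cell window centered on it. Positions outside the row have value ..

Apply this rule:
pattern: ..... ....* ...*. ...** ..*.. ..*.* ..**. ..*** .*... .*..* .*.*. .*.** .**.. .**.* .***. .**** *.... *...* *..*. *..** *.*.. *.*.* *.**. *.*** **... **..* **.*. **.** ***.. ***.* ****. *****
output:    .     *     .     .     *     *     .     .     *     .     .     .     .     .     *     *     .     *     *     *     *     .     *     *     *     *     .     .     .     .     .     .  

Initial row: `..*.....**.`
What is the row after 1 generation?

*.**..*...*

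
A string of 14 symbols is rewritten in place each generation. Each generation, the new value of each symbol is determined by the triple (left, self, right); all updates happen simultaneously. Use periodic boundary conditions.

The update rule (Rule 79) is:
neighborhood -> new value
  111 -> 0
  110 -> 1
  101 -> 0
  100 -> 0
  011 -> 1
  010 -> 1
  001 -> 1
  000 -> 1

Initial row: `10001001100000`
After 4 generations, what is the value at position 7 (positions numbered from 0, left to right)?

generation 1: 10111011101111
generation 2: 10101010101000
generation 3: 10101010101011
generation 4: 10101010101010
position 7 holds 0

0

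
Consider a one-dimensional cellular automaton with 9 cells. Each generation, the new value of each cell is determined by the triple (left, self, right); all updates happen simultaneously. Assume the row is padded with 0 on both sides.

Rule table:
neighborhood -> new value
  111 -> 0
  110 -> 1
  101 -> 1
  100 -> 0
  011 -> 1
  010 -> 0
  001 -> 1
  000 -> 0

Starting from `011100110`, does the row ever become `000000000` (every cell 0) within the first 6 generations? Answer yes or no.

no

110101110
111011010
101111100
011000100
111001000
101010000
generation 6 is 101010000, still not uniform 0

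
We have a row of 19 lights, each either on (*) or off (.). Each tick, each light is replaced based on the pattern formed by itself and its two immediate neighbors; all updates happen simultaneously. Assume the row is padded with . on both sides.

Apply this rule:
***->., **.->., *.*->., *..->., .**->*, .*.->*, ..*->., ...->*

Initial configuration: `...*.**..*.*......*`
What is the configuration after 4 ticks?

**.*.*...*.*.****.*
*..*.*.*.*.*.*....*
*..*.*.*.*.*.*.**.*
*..*.*.*.*.*.*.*..*

*..*.*.*.*.*.*.*..*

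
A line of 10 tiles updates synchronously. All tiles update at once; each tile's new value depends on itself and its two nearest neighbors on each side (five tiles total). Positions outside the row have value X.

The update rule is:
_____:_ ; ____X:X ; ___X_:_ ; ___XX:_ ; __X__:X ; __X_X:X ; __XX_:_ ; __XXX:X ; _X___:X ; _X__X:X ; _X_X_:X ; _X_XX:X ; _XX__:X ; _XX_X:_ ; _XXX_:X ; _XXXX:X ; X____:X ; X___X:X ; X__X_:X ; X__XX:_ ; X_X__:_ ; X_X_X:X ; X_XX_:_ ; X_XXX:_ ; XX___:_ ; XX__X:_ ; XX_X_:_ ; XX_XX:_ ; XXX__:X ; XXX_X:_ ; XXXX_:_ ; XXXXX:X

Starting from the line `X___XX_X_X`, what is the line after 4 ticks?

X_X____XX_
___XXX____
_X_XXX_XX_
_XX_X_____

_XX_X_____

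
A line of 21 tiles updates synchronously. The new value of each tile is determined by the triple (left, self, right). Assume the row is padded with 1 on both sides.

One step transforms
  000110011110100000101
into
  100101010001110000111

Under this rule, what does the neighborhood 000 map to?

0

At position 1 the neighborhood is 000; the next row has 0 there.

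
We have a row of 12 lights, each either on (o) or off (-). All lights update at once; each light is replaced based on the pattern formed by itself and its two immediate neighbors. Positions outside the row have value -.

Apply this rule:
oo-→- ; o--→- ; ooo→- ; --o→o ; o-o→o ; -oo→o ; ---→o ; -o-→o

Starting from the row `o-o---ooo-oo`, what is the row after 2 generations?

generation 1: ooo-ooo--oo-
generation 2: o--oo---oo--

o--oo---oo--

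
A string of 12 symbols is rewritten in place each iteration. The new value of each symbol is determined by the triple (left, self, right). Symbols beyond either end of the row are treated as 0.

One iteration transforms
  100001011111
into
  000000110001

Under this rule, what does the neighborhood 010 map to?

At position 0 the neighborhood is 010; the next row has 0 there.

0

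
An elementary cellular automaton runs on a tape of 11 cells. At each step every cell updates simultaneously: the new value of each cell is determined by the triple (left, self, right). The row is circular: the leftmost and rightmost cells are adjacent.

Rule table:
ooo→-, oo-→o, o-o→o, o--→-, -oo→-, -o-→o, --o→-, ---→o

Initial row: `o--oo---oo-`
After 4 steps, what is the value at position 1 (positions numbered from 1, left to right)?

-

o---o-o--oo
o-o-ooo----
oooo--o-oo-
---o--oo-oo
position 1 holds -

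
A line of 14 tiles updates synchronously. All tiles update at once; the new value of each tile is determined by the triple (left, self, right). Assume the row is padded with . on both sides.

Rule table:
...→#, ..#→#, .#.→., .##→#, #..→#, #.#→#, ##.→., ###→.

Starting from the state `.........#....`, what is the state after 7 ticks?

#########.####
#........##...
.#########.###
##........##..
#.#########.##
.##........##.
##.#########.#

##.#########.#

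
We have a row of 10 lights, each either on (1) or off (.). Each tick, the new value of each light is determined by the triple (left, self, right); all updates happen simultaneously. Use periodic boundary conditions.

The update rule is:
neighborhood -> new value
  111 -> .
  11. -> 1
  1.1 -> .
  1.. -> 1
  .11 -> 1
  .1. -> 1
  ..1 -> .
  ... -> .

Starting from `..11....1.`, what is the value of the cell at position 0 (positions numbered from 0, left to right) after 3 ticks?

tick 1: ..111...11
tick 2: 1.1.11..11
tick 3: 1.1.111.1.
position 0 holds 1

1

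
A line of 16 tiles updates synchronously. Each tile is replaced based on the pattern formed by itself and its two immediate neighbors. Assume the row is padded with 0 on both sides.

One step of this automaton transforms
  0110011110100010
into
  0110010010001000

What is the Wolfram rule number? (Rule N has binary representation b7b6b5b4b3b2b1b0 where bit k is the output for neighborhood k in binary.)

position 6: 111 → 0  (bit 7 = 0)
position 2: 110 → 1  (bit 6 = 1)
position 9: 101 → 0  (bit 5 = 0)
position 3: 100 → 0  (bit 4 = 0)
position 1: 011 → 1  (bit 3 = 1)
position 10: 010 → 0  (bit 2 = 0)
position 0: 001 → 0  (bit 1 = 0)
position 12: 000 → 1  (bit 0 = 1)
bits b7..b0 = 01001001 = 73

73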